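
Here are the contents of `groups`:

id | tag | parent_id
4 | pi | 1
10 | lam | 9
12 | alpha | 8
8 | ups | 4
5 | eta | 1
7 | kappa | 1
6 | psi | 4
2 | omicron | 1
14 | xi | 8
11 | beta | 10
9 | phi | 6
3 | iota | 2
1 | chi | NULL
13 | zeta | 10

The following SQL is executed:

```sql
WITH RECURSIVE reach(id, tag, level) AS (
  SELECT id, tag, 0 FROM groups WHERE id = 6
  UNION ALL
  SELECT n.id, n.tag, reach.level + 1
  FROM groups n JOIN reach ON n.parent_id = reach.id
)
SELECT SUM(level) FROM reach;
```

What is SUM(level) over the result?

Base: id=6 (psi) at level 0.
Iteration 1: rows with parent_id in {6} -> phi (id 9, level 1).
Iteration 2: rows with parent_id in {9} -> lam (id 10, level 2).
Iteration 3: rows with parent_id in {10} -> beta (id 11, level 3), zeta (id 13, level 3).
Iteration 4: no rows with parent_id in {11,13}; recursion stops.
SUM(level) = 0 + 1 + 2 + 3 + 3 = 9.

9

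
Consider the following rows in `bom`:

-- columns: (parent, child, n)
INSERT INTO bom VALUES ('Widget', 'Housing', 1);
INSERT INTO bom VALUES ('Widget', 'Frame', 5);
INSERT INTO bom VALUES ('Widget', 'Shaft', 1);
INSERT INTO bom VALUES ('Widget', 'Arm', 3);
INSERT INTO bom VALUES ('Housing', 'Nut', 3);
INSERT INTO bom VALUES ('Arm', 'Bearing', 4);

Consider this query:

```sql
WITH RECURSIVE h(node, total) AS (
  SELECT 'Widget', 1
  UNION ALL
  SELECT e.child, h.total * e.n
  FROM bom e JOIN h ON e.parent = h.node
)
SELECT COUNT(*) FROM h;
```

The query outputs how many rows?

7

Base: (Widget, total=1).
Iteration 1: components of {Widget} -> Arm = 1*3 = 3, Frame = 1*5 = 5, Housing = 1*1 = 1, Shaft = 1*1 = 1.
Iteration 2: components of {Arm,Frame,Housing,Shaft} -> Bearing = 3*4 = 12, Nut = 1*3 = 3.
Iteration 3: no further components; recursion stops.
Total rows emitted: 7.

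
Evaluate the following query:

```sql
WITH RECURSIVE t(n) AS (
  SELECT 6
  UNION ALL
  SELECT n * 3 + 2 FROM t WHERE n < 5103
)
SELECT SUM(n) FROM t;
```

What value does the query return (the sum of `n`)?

Base: n=6.
Iteration 1: 6 < 5103 holds -> n = 6 * 3 + 2 = 20.
Iteration 2: 20 < 5103 holds -> n = 20 * 3 + 2 = 62.
Iteration 3: 62 < 5103 holds -> n = 62 * 3 + 2 = 188.
Iteration 4: 188 < 5103 holds -> n = 188 * 3 + 2 = 566.
Iteration 5: 566 < 5103 holds -> n = 566 * 3 + 2 = 1700.
Iteration 6: 1700 < 5103 holds -> n = 1700 * 3 + 2 = 5102.
Iteration 7: 5102 < 5103 holds -> n = 5102 * 3 + 2 = 15308.
Iteration 8: 15308 < 5103 fails; recursion stops.
SUM(n) = 6 + 20 + 62 + 188 + 566 + 1700 + 5102 + 15308 = 22952.

22952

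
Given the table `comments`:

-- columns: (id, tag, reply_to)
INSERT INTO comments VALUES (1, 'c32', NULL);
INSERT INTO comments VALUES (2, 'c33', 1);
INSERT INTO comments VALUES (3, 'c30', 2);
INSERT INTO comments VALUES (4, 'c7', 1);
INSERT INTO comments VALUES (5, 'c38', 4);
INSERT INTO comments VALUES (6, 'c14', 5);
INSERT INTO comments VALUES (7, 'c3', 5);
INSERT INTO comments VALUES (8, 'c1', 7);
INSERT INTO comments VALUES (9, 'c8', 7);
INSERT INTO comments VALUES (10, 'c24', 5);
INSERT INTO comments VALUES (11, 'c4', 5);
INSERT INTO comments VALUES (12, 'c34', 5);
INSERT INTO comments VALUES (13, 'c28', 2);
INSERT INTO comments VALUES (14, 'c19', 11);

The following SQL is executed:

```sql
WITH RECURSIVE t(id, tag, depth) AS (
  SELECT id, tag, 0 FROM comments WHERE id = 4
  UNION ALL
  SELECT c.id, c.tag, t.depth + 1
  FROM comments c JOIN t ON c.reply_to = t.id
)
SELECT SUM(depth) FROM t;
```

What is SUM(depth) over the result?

20

Base: id=4 (c7) at depth 0.
Iteration 1: rows with reply_to in {4} -> c38 (id 5, depth 1).
Iteration 2: rows with reply_to in {5} -> c14 (id 6, depth 2), c3 (id 7, depth 2), c24 (id 10, depth 2), c4 (id 11, depth 2), c34 (id 12, depth 2).
Iteration 3: rows with reply_to in {6,7,10,11,12} -> c1 (id 8, depth 3), c8 (id 9, depth 3), c19 (id 14, depth 3).
Iteration 4: no rows with reply_to in {8,9,14}; recursion stops.
SUM(depth) = 0 + 1 + 2 + 2 + 2 + 2 + 2 + 3 + 3 + 3 = 20.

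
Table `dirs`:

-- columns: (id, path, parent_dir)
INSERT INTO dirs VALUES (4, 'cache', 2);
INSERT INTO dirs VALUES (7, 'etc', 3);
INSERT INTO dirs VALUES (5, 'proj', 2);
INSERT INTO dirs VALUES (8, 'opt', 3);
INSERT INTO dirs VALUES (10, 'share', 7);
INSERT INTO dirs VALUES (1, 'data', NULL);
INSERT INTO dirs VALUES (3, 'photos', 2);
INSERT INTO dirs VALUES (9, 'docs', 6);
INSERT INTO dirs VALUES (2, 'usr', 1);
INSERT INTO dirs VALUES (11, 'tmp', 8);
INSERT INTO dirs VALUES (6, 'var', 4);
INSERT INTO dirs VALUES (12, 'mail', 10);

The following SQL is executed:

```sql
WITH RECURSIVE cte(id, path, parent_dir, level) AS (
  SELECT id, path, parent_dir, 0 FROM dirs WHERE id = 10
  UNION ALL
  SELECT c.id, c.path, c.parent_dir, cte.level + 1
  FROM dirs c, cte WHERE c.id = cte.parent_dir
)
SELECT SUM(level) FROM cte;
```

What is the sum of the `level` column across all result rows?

Base: id=10 (share), parent_dir=7, level 0.
Iteration 1: join on id=7 -> etc (id 7, parent_dir=3, level 1).
Iteration 2: join on id=3 -> photos (id 3, parent_dir=2, level 2).
Iteration 3: join on id=2 -> usr (id 2, parent_dir=1, level 3).
Iteration 4: join on id=1 -> data (id 1, parent_dir=NULL, level 4).
Iteration 5: parent_dir is NULL; no match; recursion stops.
SUM(level) = 0 + 1 + 2 + 3 + 4 = 10.

10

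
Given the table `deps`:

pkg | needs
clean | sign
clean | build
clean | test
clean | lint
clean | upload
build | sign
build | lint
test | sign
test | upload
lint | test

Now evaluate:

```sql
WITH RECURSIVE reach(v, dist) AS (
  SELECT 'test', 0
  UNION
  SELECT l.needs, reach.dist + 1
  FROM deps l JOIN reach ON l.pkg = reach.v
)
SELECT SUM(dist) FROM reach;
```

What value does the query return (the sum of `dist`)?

Base: (test, dist=0).
Iteration 1: edges from {test} -> (sign, dist=1), (upload, dist=1).
Iteration 2: no outgoing edges from {sign,upload}; recursion stops.
SUM(dist) = 0 + 1 + 1 = 2.

2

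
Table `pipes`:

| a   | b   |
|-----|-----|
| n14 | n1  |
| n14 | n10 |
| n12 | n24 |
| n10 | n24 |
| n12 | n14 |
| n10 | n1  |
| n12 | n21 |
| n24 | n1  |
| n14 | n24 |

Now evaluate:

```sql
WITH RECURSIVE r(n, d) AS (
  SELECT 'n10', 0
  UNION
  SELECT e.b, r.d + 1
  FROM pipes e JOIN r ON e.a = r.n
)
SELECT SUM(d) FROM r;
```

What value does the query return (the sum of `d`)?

4

Base: (n10, d=0).
Iteration 1: edges from {n10} -> (n1, d=1), (n24, d=1).
Iteration 2: edges from {n1,n24} -> (n1, d=2).
Iteration 3: no outgoing edges from {n1}; recursion stops.
SUM(d) = 0 + 1 + 1 + 2 = 4.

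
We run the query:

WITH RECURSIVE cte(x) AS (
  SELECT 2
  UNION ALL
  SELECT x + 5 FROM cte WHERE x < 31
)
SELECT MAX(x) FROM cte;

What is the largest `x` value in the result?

Base: x=2.
Iteration 1: 2 < 31 holds -> x = 2 + 5 = 7.
Iteration 2: 7 < 31 holds -> x = 7 + 5 = 12.
Iteration 3: 12 < 31 holds -> x = 12 + 5 = 17.
Iteration 4: 17 < 31 holds -> x = 17 + 5 = 22.
Iteration 5: 22 < 31 holds -> x = 22 + 5 = 27.
Iteration 6: 27 < 31 holds -> x = 27 + 5 = 32.
Iteration 7: 32 < 31 fails; recursion stops.
x values: 2, 7, 12, 17, 22, 27, 32; the maximum is 32.

32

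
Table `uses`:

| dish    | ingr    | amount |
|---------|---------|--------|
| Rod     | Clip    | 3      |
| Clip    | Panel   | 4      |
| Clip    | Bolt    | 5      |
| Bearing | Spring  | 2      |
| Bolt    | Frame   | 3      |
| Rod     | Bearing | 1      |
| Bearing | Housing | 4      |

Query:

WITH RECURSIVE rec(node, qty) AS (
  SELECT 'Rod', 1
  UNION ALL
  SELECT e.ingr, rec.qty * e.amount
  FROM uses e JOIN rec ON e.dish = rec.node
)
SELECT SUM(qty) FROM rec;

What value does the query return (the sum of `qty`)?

Base: (Rod, qty=1).
Iteration 1: components of {Rod} -> Bearing = 1*1 = 1, Clip = 1*3 = 3.
Iteration 2: components of {Bearing,Clip} -> Bolt = 3*5 = 15, Housing = 1*4 = 4, Panel = 3*4 = 12, Spring = 1*2 = 2.
Iteration 3: components of {Bolt,Housing,Panel,Spring} -> Frame = 15*3 = 45.
Iteration 4: no further components; recursion stops.
SUM(qty) = 1 + 3 + 1 + 15 + 12 + 4 + 2 + 45 = 83.

83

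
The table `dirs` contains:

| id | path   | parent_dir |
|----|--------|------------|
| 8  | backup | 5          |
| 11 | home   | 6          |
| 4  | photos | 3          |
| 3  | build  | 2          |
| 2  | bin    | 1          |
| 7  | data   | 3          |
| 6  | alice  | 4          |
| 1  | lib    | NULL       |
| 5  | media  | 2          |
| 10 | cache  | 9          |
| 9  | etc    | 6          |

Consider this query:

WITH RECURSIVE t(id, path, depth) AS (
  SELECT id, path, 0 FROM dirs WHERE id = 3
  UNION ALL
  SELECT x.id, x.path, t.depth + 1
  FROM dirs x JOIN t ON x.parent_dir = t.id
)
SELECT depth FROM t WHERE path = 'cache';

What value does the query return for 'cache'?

Base: id=3 (build) at depth 0.
Iteration 1: rows with parent_dir in {3} -> photos (id 4, depth 1), data (id 7, depth 1).
Iteration 2: rows with parent_dir in {4,7} -> alice (id 6, depth 2).
Iteration 3: rows with parent_dir in {6} -> etc (id 9, depth 3), home (id 11, depth 3).
Iteration 4: rows with parent_dir in {9,11} -> cache (id 10, depth 4).
Iteration 5: no rows with parent_dir in {10}; recursion stops.

4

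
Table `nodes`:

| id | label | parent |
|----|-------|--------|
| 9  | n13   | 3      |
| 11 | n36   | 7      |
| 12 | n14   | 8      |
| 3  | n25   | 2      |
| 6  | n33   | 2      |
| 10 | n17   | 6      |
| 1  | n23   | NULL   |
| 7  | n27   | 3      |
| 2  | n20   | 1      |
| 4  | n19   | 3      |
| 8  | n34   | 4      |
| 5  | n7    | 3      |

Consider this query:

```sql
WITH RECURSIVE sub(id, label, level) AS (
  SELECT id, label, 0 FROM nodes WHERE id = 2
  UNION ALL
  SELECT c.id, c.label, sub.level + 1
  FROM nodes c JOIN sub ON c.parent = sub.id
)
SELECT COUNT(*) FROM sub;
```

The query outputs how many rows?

Base: id=2 (n20) at level 0.
Iteration 1: rows with parent in {2} -> n25 (id 3, level 1), n33 (id 6, level 1).
Iteration 2: rows with parent in {3,6} -> n19 (id 4, level 2), n7 (id 5, level 2), n27 (id 7, level 2), n13 (id 9, level 2), n17 (id 10, level 2).
Iteration 3: rows with parent in {4,5,7,9,10} -> n34 (id 8, level 3), n36 (id 11, level 3).
Iteration 4: rows with parent in {8,11} -> n14 (id 12, level 4).
Iteration 5: no rows with parent in {12}; recursion stops.
Total rows emitted: 11.

11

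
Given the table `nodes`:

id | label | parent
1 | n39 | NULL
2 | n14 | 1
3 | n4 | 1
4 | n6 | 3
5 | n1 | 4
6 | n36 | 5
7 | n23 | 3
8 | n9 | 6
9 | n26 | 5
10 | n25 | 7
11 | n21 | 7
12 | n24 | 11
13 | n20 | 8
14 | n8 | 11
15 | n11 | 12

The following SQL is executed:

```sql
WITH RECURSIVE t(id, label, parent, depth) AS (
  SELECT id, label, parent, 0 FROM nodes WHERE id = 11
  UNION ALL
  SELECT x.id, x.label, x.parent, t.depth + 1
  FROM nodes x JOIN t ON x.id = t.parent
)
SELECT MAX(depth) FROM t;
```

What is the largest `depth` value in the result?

Base: id=11 (n21), parent=7, depth 0.
Iteration 1: join on id=7 -> n23 (id 7, parent=3, depth 1).
Iteration 2: join on id=3 -> n4 (id 3, parent=1, depth 2).
Iteration 3: join on id=1 -> n39 (id 1, parent=NULL, depth 3).
Iteration 4: parent is NULL; no match; recursion stops.
depth values: 0, 1, 2, 3; the maximum is 3.

3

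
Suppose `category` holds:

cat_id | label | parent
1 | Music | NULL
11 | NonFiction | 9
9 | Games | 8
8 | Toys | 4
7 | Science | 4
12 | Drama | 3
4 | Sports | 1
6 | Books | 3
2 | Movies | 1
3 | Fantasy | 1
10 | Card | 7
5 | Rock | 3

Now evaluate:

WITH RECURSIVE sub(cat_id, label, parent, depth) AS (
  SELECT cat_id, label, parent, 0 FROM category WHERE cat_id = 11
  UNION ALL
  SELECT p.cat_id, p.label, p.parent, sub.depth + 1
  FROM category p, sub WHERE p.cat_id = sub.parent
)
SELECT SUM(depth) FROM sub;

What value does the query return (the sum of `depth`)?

Base: cat_id=11 (NonFiction), parent=9, depth 0.
Iteration 1: join on cat_id=9 -> Games (id 9, parent=8, depth 1).
Iteration 2: join on cat_id=8 -> Toys (id 8, parent=4, depth 2).
Iteration 3: join on cat_id=4 -> Sports (id 4, parent=1, depth 3).
Iteration 4: join on cat_id=1 -> Music (id 1, parent=NULL, depth 4).
Iteration 5: parent is NULL; no match; recursion stops.
SUM(depth) = 0 + 1 + 2 + 3 + 4 = 10.

10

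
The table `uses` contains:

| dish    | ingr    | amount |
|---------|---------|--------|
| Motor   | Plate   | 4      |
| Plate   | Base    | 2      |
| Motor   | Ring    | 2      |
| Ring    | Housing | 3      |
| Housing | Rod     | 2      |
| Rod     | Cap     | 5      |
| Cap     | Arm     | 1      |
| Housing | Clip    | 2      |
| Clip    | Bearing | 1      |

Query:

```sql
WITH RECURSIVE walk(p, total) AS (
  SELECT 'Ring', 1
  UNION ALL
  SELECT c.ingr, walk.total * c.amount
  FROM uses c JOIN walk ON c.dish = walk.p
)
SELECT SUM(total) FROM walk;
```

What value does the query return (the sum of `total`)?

82

Base: (Ring, total=1).
Iteration 1: components of {Ring} -> Housing = 1*3 = 3.
Iteration 2: components of {Housing} -> Clip = 3*2 = 6, Rod = 3*2 = 6.
Iteration 3: components of {Clip,Rod} -> Bearing = 6*1 = 6, Cap = 6*5 = 30.
Iteration 4: components of {Bearing,Cap} -> Arm = 30*1 = 30.
Iteration 5: no further components; recursion stops.
SUM(total) = 1 + 3 + 6 + 6 + 30 + 6 + 30 = 82.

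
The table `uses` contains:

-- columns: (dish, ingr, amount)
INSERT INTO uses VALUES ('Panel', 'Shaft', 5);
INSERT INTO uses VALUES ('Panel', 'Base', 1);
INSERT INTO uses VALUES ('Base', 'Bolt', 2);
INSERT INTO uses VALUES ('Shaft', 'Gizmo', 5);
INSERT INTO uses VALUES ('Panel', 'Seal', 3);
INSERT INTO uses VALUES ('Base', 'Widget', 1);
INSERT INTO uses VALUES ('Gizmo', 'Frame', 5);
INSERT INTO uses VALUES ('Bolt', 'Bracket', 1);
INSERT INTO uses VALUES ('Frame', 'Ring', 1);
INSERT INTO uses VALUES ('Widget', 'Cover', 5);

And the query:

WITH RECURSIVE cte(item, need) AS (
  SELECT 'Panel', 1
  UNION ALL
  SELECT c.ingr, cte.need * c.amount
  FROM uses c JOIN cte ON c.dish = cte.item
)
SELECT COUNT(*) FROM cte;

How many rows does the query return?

Base: (Panel, need=1).
Iteration 1: components of {Panel} -> Base = 1*1 = 1, Seal = 1*3 = 3, Shaft = 1*5 = 5.
Iteration 2: components of {Base,Seal,Shaft} -> Bolt = 1*2 = 2, Gizmo = 5*5 = 25, Widget = 1*1 = 1.
Iteration 3: components of {Bolt,Gizmo,Widget} -> Bracket = 2*1 = 2, Cover = 1*5 = 5, Frame = 25*5 = 125.
Iteration 4: components of {Bracket,Cover,Frame} -> Ring = 125*1 = 125.
Iteration 5: no further components; recursion stops.
Total rows emitted: 11.

11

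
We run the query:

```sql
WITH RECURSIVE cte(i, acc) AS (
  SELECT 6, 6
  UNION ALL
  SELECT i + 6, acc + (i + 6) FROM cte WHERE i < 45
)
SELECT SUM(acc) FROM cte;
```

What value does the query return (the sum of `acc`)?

Base: i=6, acc=6.
Iteration 1: 6 < 45 holds -> i = 6 + 6 = 12, acc = 6 + 12 = 18.
Iteration 2: 12 < 45 holds -> i = 12 + 6 = 18, acc = 18 + 18 = 36.
Iteration 3: 18 < 45 holds -> i = 18 + 6 = 24, acc = 36 + 24 = 60.
Iteration 4: 24 < 45 holds -> i = 24 + 6 = 30, acc = 60 + 30 = 90.
Iteration 5: 30 < 45 holds -> i = 30 + 6 = 36, acc = 90 + 36 = 126.
Iteration 6: 36 < 45 holds -> i = 36 + 6 = 42, acc = 126 + 42 = 168.
Iteration 7: 42 < 45 holds -> i = 42 + 6 = 48, acc = 168 + 48 = 216.
Iteration 8: 48 < 45 fails; recursion stops.
SUM(acc) = 6 + 18 + 36 + 60 + 90 + 126 + 168 + 216 = 720.

720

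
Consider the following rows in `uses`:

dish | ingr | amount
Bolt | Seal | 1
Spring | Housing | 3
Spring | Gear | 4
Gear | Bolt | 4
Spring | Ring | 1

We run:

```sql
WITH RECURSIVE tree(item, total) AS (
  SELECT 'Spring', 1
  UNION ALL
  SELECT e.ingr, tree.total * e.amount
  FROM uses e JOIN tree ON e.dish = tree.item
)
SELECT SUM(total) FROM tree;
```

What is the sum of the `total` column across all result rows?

41

Base: (Spring, total=1).
Iteration 1: components of {Spring} -> Gear = 1*4 = 4, Housing = 1*3 = 3, Ring = 1*1 = 1.
Iteration 2: components of {Gear,Housing,Ring} -> Bolt = 4*4 = 16.
Iteration 3: components of {Bolt} -> Seal = 16*1 = 16.
Iteration 4: no further components; recursion stops.
SUM(total) = 1 + 4 + 3 + 1 + 16 + 16 = 41.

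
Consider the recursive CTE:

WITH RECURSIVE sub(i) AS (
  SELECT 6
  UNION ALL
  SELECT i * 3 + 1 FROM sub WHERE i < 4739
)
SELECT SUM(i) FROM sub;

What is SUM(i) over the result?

Base: i=6.
Iteration 1: 6 < 4739 holds -> i = 6 * 3 + 1 = 19.
Iteration 2: 19 < 4739 holds -> i = 19 * 3 + 1 = 58.
Iteration 3: 58 < 4739 holds -> i = 58 * 3 + 1 = 175.
Iteration 4: 175 < 4739 holds -> i = 175 * 3 + 1 = 526.
Iteration 5: 526 < 4739 holds -> i = 526 * 3 + 1 = 1579.
Iteration 6: 1579 < 4739 holds -> i = 1579 * 3 + 1 = 4738.
Iteration 7: 4738 < 4739 holds -> i = 4738 * 3 + 1 = 14215.
Iteration 8: 14215 < 4739 fails; recursion stops.
SUM(i) = 6 + 19 + 58 + 175 + 526 + 1579 + 4738 + 14215 = 21316.

21316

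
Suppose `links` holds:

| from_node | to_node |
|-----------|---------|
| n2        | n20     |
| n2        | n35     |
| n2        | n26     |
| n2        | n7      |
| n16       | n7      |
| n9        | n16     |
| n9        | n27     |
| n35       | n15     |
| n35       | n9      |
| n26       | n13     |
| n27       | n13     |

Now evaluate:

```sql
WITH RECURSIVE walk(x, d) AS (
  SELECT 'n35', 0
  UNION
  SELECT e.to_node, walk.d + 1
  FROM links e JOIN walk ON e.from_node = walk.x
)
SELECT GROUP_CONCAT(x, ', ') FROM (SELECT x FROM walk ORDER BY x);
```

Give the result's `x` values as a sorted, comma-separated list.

n13, n15, n16, n27, n35, n7, n9

Base: (n35, d=0).
Iteration 1: edges from {n35} -> (n15, d=1), (n9, d=1).
Iteration 2: edges from {n15,n9} -> (n16, d=2), (n27, d=2).
Iteration 3: edges from {n16,n27} -> (n13, d=3), (n7, d=3).
Iteration 4: no outgoing edges from {n13,n7}; recursion stops.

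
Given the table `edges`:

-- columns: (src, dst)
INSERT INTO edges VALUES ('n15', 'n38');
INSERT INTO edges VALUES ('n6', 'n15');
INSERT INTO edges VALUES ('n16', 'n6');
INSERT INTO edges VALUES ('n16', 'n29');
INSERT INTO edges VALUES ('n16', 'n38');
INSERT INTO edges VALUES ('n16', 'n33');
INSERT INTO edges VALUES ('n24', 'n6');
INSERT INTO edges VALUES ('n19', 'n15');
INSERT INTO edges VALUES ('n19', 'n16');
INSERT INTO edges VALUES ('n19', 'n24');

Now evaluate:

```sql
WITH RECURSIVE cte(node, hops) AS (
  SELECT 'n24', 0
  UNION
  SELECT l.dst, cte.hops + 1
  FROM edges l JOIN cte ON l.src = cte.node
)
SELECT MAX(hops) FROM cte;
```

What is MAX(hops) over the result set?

Base: (n24, hops=0).
Iteration 1: edges from {n24} -> (n6, hops=1).
Iteration 2: edges from {n6} -> (n15, hops=2).
Iteration 3: edges from {n15} -> (n38, hops=3).
Iteration 4: no outgoing edges from {n38}; recursion stops.
hops values: 0, 1, 2, 3; the maximum is 3.

3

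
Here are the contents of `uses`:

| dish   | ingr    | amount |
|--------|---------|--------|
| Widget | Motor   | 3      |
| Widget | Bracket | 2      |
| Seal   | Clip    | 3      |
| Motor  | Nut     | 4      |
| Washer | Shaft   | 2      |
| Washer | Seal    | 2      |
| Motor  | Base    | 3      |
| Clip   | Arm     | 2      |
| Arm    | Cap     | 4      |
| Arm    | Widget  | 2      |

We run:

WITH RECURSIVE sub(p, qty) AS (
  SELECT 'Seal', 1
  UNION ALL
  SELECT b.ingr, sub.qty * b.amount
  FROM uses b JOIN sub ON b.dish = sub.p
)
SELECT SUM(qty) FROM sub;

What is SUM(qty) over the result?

358

Base: (Seal, qty=1).
Iteration 1: components of {Seal} -> Clip = 1*3 = 3.
Iteration 2: components of {Clip} -> Arm = 3*2 = 6.
Iteration 3: components of {Arm} -> Cap = 6*4 = 24, Widget = 6*2 = 12.
Iteration 4: components of {Cap,Widget} -> Bracket = 12*2 = 24, Motor = 12*3 = 36.
Iteration 5: components of {Bracket,Motor} -> Base = 36*3 = 108, Nut = 36*4 = 144.
Iteration 6: no further components; recursion stops.
SUM(qty) = 1 + 3 + 6 + 12 + 24 + 36 + 24 + 108 + 144 = 358.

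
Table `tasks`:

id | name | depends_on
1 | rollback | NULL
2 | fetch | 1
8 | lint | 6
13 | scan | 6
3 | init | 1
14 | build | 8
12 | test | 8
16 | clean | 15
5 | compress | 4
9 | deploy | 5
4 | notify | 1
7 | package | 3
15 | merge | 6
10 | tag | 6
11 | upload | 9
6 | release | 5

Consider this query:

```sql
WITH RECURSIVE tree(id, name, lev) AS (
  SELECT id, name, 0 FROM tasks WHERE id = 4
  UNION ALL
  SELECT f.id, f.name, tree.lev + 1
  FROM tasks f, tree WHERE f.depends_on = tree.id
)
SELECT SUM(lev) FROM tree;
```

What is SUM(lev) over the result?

Base: id=4 (notify) at lev 0.
Iteration 1: rows with depends_on in {4} -> compress (id 5, lev 1).
Iteration 2: rows with depends_on in {5} -> release (id 6, lev 2), deploy (id 9, lev 2).
Iteration 3: rows with depends_on in {6,9} -> lint (id 8, lev 3), tag (id 10, lev 3), upload (id 11, lev 3), scan (id 13, lev 3), merge (id 15, lev 3).
Iteration 4: rows with depends_on in {8,10,11,13,15} -> test (id 12, lev 4), build (id 14, lev 4), clean (id 16, lev 4).
Iteration 5: no rows with depends_on in {12,14,16}; recursion stops.
SUM(lev) = 0 + 1 + 2 + 2 + 3 + 3 + 3 + 3 + 3 + 4 + 4 + 4 = 32.

32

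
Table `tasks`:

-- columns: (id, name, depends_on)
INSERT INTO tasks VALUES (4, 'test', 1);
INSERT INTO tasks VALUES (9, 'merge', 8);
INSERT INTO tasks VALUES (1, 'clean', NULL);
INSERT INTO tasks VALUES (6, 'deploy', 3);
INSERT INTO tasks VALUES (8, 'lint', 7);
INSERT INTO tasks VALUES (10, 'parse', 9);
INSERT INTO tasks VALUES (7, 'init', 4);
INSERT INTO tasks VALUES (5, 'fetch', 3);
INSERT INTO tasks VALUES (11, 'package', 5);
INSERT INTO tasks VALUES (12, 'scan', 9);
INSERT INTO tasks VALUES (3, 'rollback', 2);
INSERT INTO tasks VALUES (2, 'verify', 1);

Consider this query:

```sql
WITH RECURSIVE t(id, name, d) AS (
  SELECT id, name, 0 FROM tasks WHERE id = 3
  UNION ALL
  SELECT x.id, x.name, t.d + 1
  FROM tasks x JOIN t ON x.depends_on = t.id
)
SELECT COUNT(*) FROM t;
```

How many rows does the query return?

Base: id=3 (rollback) at d 0.
Iteration 1: rows with depends_on in {3} -> fetch (id 5, d 1), deploy (id 6, d 1).
Iteration 2: rows with depends_on in {5,6} -> package (id 11, d 2).
Iteration 3: no rows with depends_on in {11}; recursion stops.
Total rows emitted: 4.

4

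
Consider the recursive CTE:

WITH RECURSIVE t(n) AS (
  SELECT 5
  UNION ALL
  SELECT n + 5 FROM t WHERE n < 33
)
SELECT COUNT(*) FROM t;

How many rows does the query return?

Base: n=5.
Iteration 1: 5 < 33 holds -> n = 5 + 5 = 10.
Iteration 2: 10 < 33 holds -> n = 10 + 5 = 15.
Iteration 3: 15 < 33 holds -> n = 15 + 5 = 20.
Iteration 4: 20 < 33 holds -> n = 20 + 5 = 25.
Iteration 5: 25 < 33 holds -> n = 25 + 5 = 30.
Iteration 6: 30 < 33 holds -> n = 30 + 5 = 35.
Iteration 7: 35 < 33 fails; recursion stops.
Total rows emitted: 7.

7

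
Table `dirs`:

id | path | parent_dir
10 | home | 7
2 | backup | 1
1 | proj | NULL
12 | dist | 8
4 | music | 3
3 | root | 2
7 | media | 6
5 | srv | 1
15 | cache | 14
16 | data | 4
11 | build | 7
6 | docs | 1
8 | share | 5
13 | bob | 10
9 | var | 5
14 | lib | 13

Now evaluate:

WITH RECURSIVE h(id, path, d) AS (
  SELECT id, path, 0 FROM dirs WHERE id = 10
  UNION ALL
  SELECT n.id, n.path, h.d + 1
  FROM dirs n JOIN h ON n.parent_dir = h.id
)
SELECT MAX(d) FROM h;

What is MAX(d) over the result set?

3

Base: id=10 (home) at d 0.
Iteration 1: rows with parent_dir in {10} -> bob (id 13, d 1).
Iteration 2: rows with parent_dir in {13} -> lib (id 14, d 2).
Iteration 3: rows with parent_dir in {14} -> cache (id 15, d 3).
Iteration 4: no rows with parent_dir in {15}; recursion stops.
d values: 0, 1, 2, 3; the maximum is 3.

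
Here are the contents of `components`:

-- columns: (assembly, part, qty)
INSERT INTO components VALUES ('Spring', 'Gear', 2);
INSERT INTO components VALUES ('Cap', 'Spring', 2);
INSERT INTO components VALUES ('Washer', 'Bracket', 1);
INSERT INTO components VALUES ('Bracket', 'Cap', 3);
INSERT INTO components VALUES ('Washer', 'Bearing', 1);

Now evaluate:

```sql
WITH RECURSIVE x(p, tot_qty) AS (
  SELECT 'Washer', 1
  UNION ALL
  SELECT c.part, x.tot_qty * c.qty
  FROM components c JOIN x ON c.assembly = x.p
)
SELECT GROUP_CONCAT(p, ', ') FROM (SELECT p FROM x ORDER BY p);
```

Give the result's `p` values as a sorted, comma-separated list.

Bearing, Bracket, Cap, Gear, Spring, Washer

Base: (Washer, tot_qty=1).
Iteration 1: components of {Washer} -> Bearing = 1*1 = 1, Bracket = 1*1 = 1.
Iteration 2: components of {Bearing,Bracket} -> Cap = 1*3 = 3.
Iteration 3: components of {Cap} -> Spring = 3*2 = 6.
Iteration 4: components of {Spring} -> Gear = 6*2 = 12.
Iteration 5: no further components; recursion stops.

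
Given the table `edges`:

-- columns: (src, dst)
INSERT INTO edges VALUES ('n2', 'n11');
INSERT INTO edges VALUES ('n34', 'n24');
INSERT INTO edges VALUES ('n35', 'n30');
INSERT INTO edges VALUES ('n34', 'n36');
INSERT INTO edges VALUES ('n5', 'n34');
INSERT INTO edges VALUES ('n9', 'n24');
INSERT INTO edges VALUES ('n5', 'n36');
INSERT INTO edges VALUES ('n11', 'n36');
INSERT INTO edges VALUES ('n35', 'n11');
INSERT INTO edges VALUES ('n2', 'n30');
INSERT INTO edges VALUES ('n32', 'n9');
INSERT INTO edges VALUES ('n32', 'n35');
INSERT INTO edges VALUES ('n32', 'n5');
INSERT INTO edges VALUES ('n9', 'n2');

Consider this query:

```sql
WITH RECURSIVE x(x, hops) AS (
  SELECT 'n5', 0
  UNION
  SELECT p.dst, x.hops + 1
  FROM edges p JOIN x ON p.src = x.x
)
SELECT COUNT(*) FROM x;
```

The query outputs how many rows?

Base: (n5, hops=0).
Iteration 1: edges from {n5} -> (n34, hops=1), (n36, hops=1).
Iteration 2: edges from {n34,n36} -> (n24, hops=2), (n36, hops=2).
Iteration 3: no outgoing edges from {n24,n36}; recursion stops.
Total rows emitted: 5.

5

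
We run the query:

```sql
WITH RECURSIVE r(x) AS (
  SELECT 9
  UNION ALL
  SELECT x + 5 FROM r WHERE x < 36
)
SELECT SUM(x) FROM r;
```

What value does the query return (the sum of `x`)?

168

Base: x=9.
Iteration 1: 9 < 36 holds -> x = 9 + 5 = 14.
Iteration 2: 14 < 36 holds -> x = 14 + 5 = 19.
Iteration 3: 19 < 36 holds -> x = 19 + 5 = 24.
Iteration 4: 24 < 36 holds -> x = 24 + 5 = 29.
Iteration 5: 29 < 36 holds -> x = 29 + 5 = 34.
Iteration 6: 34 < 36 holds -> x = 34 + 5 = 39.
Iteration 7: 39 < 36 fails; recursion stops.
SUM(x) = 9 + 14 + 19 + 24 + 29 + 34 + 39 = 168.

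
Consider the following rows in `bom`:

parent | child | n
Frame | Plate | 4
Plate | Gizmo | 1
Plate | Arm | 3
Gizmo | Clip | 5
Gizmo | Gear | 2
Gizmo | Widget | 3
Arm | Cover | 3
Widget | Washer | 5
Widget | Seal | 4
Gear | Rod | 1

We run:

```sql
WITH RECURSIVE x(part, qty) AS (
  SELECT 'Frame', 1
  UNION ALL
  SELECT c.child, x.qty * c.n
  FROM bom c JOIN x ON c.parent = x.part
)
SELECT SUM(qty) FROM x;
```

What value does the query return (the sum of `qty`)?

Base: (Frame, qty=1).
Iteration 1: components of {Frame} -> Plate = 1*4 = 4.
Iteration 2: components of {Plate} -> Arm = 4*3 = 12, Gizmo = 4*1 = 4.
Iteration 3: components of {Arm,Gizmo} -> Clip = 4*5 = 20, Cover = 12*3 = 36, Gear = 4*2 = 8, Widget = 4*3 = 12.
Iteration 4: components of {Clip,Cover,Gear,Widget} -> Rod = 8*1 = 8, Seal = 12*4 = 48, Washer = 12*5 = 60.
Iteration 5: no further components; recursion stops.
SUM(qty) = 1 + 4 + 4 + 12 + 20 + 8 + 12 + 36 + 8 + 60 + 48 = 213.

213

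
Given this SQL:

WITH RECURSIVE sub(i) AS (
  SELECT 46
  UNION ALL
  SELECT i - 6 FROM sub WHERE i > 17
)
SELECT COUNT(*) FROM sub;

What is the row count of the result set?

6

Base: i=46.
Iteration 1: 46 > 17 holds -> i = 46 - 6 = 40.
Iteration 2: 40 > 17 holds -> i = 40 - 6 = 34.
Iteration 3: 34 > 17 holds -> i = 34 - 6 = 28.
Iteration 4: 28 > 17 holds -> i = 28 - 6 = 22.
Iteration 5: 22 > 17 holds -> i = 22 - 6 = 16.
Iteration 6: 16 > 17 fails; recursion stops.
Total rows emitted: 6.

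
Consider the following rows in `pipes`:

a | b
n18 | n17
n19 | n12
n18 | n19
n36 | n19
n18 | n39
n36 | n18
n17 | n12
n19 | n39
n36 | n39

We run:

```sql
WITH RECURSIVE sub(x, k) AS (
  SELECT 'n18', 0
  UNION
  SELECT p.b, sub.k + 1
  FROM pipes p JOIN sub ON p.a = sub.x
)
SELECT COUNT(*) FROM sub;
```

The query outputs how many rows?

6

Base: (n18, k=0).
Iteration 1: edges from {n18} -> (n17, k=1), (n19, k=1), (n39, k=1).
Iteration 2: edges from {n17,n19,n39} -> (n12, k=2), (n39, k=2). [UNION drops 1 duplicate row(s)]
Iteration 3: no outgoing edges from {n12,n39}; recursion stops.
Total rows emitted: 6.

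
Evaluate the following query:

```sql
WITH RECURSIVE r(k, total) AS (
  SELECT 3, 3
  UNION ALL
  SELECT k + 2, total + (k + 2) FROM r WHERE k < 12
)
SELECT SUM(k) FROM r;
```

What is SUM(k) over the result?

48

Base: k=3, total=3.
Iteration 1: 3 < 12 holds -> k = 3 + 2 = 5, total = 3 + 5 = 8.
Iteration 2: 5 < 12 holds -> k = 5 + 2 = 7, total = 8 + 7 = 15.
Iteration 3: 7 < 12 holds -> k = 7 + 2 = 9, total = 15 + 9 = 24.
Iteration 4: 9 < 12 holds -> k = 9 + 2 = 11, total = 24 + 11 = 35.
Iteration 5: 11 < 12 holds -> k = 11 + 2 = 13, total = 35 + 13 = 48.
Iteration 6: 13 < 12 fails; recursion stops.
SUM(k) = 3 + 5 + 7 + 9 + 11 + 13 = 48.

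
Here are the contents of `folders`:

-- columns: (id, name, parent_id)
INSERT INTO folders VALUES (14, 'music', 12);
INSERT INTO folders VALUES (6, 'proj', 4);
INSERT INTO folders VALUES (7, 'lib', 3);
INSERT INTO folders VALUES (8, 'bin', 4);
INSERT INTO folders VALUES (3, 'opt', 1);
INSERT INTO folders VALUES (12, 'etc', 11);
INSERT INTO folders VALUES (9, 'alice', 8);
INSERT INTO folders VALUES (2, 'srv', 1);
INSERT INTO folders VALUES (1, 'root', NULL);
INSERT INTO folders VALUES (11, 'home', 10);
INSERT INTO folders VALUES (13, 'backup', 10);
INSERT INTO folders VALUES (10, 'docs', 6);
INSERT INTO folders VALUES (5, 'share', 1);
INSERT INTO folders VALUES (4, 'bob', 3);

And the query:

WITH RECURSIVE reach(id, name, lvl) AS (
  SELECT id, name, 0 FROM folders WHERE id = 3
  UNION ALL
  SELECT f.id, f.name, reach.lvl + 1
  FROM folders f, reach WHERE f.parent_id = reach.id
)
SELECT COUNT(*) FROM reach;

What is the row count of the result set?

11

Base: id=3 (opt) at lvl 0.
Iteration 1: rows with parent_id in {3} -> bob (id 4, lvl 1), lib (id 7, lvl 1).
Iteration 2: rows with parent_id in {4,7} -> proj (id 6, lvl 2), bin (id 8, lvl 2).
Iteration 3: rows with parent_id in {6,8} -> alice (id 9, lvl 3), docs (id 10, lvl 3).
Iteration 4: rows with parent_id in {9,10} -> home (id 11, lvl 4), backup (id 13, lvl 4).
Iteration 5: rows with parent_id in {11,13} -> etc (id 12, lvl 5).
Iteration 6: rows with parent_id in {12} -> music (id 14, lvl 6).
Iteration 7: no rows with parent_id in {14}; recursion stops.
Total rows emitted: 11.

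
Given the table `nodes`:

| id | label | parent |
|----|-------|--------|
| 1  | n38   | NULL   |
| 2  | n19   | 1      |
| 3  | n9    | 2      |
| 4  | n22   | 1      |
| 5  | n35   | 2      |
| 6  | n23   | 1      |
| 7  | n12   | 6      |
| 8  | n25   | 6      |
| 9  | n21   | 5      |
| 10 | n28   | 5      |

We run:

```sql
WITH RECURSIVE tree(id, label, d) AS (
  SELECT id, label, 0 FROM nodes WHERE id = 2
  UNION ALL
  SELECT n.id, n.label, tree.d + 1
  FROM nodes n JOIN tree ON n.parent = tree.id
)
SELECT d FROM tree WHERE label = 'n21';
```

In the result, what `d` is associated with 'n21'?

Base: id=2 (n19) at d 0.
Iteration 1: rows with parent in {2} -> n9 (id 3, d 1), n35 (id 5, d 1).
Iteration 2: rows with parent in {3,5} -> n21 (id 9, d 2), n28 (id 10, d 2).
Iteration 3: no rows with parent in {9,10}; recursion stops.

2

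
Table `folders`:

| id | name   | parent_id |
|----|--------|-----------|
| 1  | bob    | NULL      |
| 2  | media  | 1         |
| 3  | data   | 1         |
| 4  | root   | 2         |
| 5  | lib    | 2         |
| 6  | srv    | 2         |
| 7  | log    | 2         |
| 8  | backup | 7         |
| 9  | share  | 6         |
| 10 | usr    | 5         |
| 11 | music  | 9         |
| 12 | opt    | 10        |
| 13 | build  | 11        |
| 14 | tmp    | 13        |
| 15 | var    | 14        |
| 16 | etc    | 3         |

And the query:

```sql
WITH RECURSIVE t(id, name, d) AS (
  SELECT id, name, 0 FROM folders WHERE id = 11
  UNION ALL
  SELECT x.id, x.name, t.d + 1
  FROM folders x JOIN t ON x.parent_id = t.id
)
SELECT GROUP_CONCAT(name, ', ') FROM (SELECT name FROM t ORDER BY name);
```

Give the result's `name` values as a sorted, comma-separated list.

build, music, tmp, var

Base: id=11 (music) at d 0.
Iteration 1: rows with parent_id in {11} -> build (id 13, d 1).
Iteration 2: rows with parent_id in {13} -> tmp (id 14, d 2).
Iteration 3: rows with parent_id in {14} -> var (id 15, d 3).
Iteration 4: no rows with parent_id in {15}; recursion stops.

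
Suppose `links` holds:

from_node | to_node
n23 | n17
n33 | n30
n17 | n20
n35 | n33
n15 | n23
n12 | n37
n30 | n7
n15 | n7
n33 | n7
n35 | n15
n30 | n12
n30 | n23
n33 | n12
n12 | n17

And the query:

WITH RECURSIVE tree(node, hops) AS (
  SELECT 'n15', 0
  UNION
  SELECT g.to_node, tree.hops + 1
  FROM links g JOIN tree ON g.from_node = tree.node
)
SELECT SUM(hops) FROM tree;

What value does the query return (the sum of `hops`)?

Base: (n15, hops=0).
Iteration 1: edges from {n15} -> (n23, hops=1), (n7, hops=1).
Iteration 2: edges from {n23,n7} -> (n17, hops=2).
Iteration 3: edges from {n17} -> (n20, hops=3).
Iteration 4: no outgoing edges from {n20}; recursion stops.
SUM(hops) = 0 + 1 + 1 + 2 + 3 = 7.

7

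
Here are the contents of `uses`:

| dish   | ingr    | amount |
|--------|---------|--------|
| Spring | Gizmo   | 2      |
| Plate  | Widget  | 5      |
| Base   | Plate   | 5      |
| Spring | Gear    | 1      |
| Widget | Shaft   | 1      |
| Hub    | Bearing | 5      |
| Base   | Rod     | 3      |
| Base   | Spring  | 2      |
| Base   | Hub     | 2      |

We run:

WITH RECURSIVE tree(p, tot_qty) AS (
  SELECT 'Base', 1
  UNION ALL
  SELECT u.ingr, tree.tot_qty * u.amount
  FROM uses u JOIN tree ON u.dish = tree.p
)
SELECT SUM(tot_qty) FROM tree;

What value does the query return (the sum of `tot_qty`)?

Base: (Base, tot_qty=1).
Iteration 1: components of {Base} -> Hub = 1*2 = 2, Plate = 1*5 = 5, Rod = 1*3 = 3, Spring = 1*2 = 2.
Iteration 2: components of {Hub,Plate,Rod,Spring} -> Bearing = 2*5 = 10, Gear = 2*1 = 2, Gizmo = 2*2 = 4, Widget = 5*5 = 25.
Iteration 3: components of {Bearing,Gear,Gizmo,Widget} -> Shaft = 25*1 = 25.
Iteration 4: no further components; recursion stops.
SUM(tot_qty) = 1 + 2 + 2 + 3 + 5 + 2 + 4 + 10 + 25 + 25 = 79.

79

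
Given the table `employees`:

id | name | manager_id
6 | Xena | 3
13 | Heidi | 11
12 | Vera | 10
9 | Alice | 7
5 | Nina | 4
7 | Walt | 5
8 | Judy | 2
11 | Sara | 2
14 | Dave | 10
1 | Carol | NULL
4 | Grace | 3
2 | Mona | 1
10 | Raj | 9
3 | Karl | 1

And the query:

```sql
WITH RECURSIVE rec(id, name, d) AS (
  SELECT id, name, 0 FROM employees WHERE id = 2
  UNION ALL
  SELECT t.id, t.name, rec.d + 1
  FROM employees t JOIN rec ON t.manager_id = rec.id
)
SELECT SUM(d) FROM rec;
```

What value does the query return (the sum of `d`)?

4

Base: id=2 (Mona) at d 0.
Iteration 1: rows with manager_id in {2} -> Judy (id 8, d 1), Sara (id 11, d 1).
Iteration 2: rows with manager_id in {8,11} -> Heidi (id 13, d 2).
Iteration 3: no rows with manager_id in {13}; recursion stops.
SUM(d) = 0 + 1 + 1 + 2 = 4.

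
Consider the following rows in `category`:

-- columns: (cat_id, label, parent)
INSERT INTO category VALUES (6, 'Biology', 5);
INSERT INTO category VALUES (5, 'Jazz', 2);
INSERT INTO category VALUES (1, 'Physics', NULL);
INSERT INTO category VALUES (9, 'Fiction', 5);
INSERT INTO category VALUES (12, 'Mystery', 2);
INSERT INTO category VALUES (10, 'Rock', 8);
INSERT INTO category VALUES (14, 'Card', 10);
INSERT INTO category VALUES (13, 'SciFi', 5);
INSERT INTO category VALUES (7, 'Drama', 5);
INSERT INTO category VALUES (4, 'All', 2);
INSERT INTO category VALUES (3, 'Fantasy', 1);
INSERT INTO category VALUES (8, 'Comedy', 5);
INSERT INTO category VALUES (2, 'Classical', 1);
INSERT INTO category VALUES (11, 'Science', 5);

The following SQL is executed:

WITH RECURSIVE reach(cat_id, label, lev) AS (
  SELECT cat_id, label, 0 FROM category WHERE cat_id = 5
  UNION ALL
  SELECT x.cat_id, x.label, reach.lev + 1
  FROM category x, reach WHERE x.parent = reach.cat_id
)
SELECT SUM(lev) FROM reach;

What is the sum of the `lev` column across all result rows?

Base: cat_id=5 (Jazz) at lev 0.
Iteration 1: rows with parent in {5} -> Biology (id 6, lev 1), Drama (id 7, lev 1), Comedy (id 8, lev 1), Fiction (id 9, lev 1), Science (id 11, lev 1), SciFi (id 13, lev 1).
Iteration 2: rows with parent in {6,7,8,9,11,13} -> Rock (id 10, lev 2).
Iteration 3: rows with parent in {10} -> Card (id 14, lev 3).
Iteration 4: no rows with parent in {14}; recursion stops.
SUM(lev) = 0 + 1 + 1 + 1 + 1 + 1 + 1 + 2 + 3 = 11.

11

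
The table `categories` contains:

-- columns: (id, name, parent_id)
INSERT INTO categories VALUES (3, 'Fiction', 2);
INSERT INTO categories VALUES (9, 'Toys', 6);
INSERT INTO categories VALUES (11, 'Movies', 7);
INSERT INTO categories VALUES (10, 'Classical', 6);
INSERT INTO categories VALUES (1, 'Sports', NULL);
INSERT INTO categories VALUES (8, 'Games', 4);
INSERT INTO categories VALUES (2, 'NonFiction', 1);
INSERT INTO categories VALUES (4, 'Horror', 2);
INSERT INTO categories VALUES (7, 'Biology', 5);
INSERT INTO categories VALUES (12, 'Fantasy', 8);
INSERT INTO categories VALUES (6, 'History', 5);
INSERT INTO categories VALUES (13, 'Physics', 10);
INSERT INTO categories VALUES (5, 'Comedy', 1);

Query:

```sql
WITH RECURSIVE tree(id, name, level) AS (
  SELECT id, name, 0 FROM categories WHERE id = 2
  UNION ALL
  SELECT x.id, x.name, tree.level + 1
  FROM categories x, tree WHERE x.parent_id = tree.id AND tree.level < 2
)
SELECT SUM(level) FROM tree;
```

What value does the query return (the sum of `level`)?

Base: id=2 (NonFiction) at level 0.
Iteration 1: rows with parent_id in {2} -> Fiction (id 3, level 1), Horror (id 4, level 1).
Iteration 2: rows with parent_id in {3,4} -> Games (id 8, level 2).
Iteration 3: level < 2 fails for all current rows; recursion stops.
SUM(level) = 0 + 1 + 1 + 2 = 4.

4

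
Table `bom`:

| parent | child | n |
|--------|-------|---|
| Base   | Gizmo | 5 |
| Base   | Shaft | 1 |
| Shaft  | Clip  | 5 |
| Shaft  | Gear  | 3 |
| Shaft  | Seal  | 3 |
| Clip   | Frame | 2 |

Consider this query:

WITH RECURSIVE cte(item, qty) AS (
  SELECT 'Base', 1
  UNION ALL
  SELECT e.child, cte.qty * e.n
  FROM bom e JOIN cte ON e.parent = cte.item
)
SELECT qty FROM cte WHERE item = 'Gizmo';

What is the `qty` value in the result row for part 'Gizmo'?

Base: (Base, qty=1).
Iteration 1: components of {Base} -> Gizmo = 1*5 = 5, Shaft = 1*1 = 1.
Iteration 2: components of {Gizmo,Shaft} -> Clip = 1*5 = 5, Gear = 1*3 = 3, Seal = 1*3 = 3.
Iteration 3: components of {Clip,Gear,Seal} -> Frame = 5*2 = 10.
Iteration 4: no further components; recursion stops.

5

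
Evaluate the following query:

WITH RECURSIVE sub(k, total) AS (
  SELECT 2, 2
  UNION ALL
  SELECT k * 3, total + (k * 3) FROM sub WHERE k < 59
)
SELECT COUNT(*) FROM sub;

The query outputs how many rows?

Base: k=2, total=2.
Iteration 1: 2 < 59 holds -> k = 2 * 3 = 6, total = 2 + 6 = 8.
Iteration 2: 6 < 59 holds -> k = 6 * 3 = 18, total = 8 + 18 = 26.
Iteration 3: 18 < 59 holds -> k = 18 * 3 = 54, total = 26 + 54 = 80.
Iteration 4: 54 < 59 holds -> k = 54 * 3 = 162, total = 80 + 162 = 242.
Iteration 5: 162 < 59 fails; recursion stops.
Total rows emitted: 5.

5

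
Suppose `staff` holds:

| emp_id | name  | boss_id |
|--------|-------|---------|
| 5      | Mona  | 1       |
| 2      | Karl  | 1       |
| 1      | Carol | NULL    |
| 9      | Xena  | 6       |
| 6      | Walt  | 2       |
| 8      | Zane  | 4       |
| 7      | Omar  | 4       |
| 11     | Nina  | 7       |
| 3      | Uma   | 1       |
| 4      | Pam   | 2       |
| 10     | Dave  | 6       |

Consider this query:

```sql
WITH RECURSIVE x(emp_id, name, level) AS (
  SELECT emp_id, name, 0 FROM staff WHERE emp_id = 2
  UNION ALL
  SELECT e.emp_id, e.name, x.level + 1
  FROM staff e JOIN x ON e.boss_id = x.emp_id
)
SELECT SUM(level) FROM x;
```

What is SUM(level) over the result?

Base: emp_id=2 (Karl) at level 0.
Iteration 1: rows with boss_id in {2} -> Pam (id 4, level 1), Walt (id 6, level 1).
Iteration 2: rows with boss_id in {4,6} -> Omar (id 7, level 2), Zane (id 8, level 2), Xena (id 9, level 2), Dave (id 10, level 2).
Iteration 3: rows with boss_id in {7,8,9,10} -> Nina (id 11, level 3).
Iteration 4: no rows with boss_id in {11}; recursion stops.
SUM(level) = 0 + 1 + 1 + 2 + 2 + 2 + 2 + 3 = 13.

13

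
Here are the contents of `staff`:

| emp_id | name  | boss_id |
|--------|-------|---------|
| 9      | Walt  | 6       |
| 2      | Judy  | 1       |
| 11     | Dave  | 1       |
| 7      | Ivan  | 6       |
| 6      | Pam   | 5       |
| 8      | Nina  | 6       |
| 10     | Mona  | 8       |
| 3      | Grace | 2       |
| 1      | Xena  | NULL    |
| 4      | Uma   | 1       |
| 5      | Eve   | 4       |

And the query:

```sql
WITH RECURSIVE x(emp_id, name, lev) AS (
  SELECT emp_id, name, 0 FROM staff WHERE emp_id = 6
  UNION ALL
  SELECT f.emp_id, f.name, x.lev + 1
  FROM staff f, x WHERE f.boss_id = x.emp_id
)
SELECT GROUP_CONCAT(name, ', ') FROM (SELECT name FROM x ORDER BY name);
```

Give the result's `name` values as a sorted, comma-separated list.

Ivan, Mona, Nina, Pam, Walt

Base: emp_id=6 (Pam) at lev 0.
Iteration 1: rows with boss_id in {6} -> Ivan (id 7, lev 1), Nina (id 8, lev 1), Walt (id 9, lev 1).
Iteration 2: rows with boss_id in {7,8,9} -> Mona (id 10, lev 2).
Iteration 3: no rows with boss_id in {10}; recursion stops.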